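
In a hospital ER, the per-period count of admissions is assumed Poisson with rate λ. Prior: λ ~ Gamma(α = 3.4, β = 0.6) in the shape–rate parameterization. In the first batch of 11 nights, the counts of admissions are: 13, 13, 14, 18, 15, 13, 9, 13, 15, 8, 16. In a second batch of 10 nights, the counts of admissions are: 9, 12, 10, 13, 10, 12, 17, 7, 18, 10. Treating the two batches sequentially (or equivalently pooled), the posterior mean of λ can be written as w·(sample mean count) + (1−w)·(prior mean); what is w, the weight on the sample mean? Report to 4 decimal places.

0.9722

With a Gamma(shape α, rate β) prior, the Poisson likelihood is conjugate: the posterior is Gamma(α + ΣXᵢ, β + n).
Total number of nights: n = 11 + 10 = 21.
Posterior mean = (α₀+S)/(β₀+n) = [n/(β₀+n)]·(S/n) + [β₀/(β₀+n)]·(α₀/β₀), so only n and β₀ enter the weight.
Weight on data w = n/(β₀+n) = 21/(0.6+21) = 21/21.6 = 0.9722.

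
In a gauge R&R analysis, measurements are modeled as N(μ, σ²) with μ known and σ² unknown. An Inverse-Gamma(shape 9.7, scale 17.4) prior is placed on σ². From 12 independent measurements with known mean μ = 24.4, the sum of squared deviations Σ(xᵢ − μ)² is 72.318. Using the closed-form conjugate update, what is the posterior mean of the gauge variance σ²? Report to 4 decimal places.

With known mean μ and an Inverse-Gamma(α, β) prior on σ², the Normal likelihood is conjugate: posterior is Inv-Gamma(α + n/2, β + Σ(xᵢ−μ)²/2).
Posterior: Inv-Gamma(9.7 + 12/2, 17.4 + 72.318/2) = Inv-Gamma(15.70, 53.5590).
E[σ²|data] = β/(α−1) = 53.5590/14.70 = 3.6435.

3.6435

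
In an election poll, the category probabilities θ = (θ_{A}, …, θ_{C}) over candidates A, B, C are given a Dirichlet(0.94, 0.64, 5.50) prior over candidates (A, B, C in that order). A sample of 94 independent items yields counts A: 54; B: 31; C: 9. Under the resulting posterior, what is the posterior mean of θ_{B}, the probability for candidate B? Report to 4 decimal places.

0.3130

The Dirichlet prior is conjugate to the Multinomial likelihood: each posterior αⱼ = prior αⱼ + observed count nⱼ.
Posterior concentration: (54.94, 31.64, 14.50), total = 101.08.
E[θ_{B}|data] = α_{B}/Σα = 31.64/101.08 = 0.3130.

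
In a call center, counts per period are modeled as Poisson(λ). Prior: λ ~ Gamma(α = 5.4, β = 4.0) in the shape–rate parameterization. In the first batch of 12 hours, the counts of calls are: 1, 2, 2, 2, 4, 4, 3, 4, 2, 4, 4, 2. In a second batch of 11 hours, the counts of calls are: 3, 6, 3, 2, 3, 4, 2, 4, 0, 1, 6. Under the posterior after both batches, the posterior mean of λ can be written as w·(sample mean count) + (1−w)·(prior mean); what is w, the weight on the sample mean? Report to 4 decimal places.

With a Gamma(shape α, rate β) prior, the Poisson likelihood is conjugate: the posterior is Gamma(α + ΣXᵢ, β + n).
Total number of hours: n = 12 + 11 = 23.
Posterior mean = (α₀+S)/(β₀+n) = [n/(β₀+n)]·(S/n) + [β₀/(β₀+n)]·(α₀/β₀), so only n and β₀ enter the weight.
Weight on data w = n/(β₀+n) = 23/(4.0+23) = 23/27.0 = 0.8519.

0.8519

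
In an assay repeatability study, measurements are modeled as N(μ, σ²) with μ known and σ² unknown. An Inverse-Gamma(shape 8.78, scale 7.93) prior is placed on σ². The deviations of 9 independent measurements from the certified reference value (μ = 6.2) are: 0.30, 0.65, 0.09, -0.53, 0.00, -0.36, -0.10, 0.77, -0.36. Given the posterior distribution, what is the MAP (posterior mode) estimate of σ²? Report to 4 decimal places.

With known mean μ and an Inverse-Gamma(α, β) prior on σ², the Normal likelihood is conjugate: posterior is Inv-Gamma(α + n/2, β + Σ(xᵢ−μ)²/2).
Σ(xᵢ−μ)² = (0.30)² + (0.65)² + (0.09)² + (-0.53)² + (0.00)² + (-0.36)² + (-0.10)² + (0.77)² + (-0.36)² = 1.6636.
Posterior: Inv-Gamma(8.78 + 9/2, 7.93 + 1.6636/2) = Inv-Gamma(13.28, 8.76180).
Mode = β/(α+1) = 8.76180/14.28 = 0.6136.

0.6136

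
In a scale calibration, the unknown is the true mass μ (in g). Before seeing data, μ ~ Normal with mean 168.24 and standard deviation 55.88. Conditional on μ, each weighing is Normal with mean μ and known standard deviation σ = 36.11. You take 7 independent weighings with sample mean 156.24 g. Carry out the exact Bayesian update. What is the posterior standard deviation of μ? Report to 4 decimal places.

For Normal data with known variance σ², a Normal(μ₀, σ₀²) prior on μ is conjugate. Posterior precision = 1/σ₀² + n/σ²; posterior mean is the precision-weighted average of μ₀ and x̄.
σ₀² = 55.88² = 3122.5744, σ² = 36.11² = 1303.9321; σ² + n·σ₀² = 1303.9321 + 7·3122.5744 = 23161.9529.
Posterior precision = 1/σ₀² + n/σ² = 1/3122.5744 + 7/1303.9321 = (σ² + n·σ₀²)/(σ₀²σ²) = 23161.9529/(3122.5744·1303.9321); posterior variance σₙ² = σ₀²σ²/(σ² + n·σ₀²) = 3122.5744·1303.9321/23161.9529 = 175.789365.
Posterior SD = √σₙ² = √(3122.5744·1303.9321/23161.9529) = 13.2586.

13.2586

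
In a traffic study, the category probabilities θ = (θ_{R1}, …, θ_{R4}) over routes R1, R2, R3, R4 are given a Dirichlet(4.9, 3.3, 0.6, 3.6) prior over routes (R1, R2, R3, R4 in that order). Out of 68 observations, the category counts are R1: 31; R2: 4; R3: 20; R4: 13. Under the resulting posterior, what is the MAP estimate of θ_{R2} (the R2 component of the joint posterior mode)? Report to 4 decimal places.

The Dirichlet prior is conjugate to the Multinomial likelihood: each posterior αⱼ = prior αⱼ + observed count nⱼ.
Posterior concentration: (35.9, 7.3, 20.6, 16.6), total = 80.4.
Joint mode component: (α_{R2}−1)/(Σα−K) = 6.3/76.4 = 0.0825.

0.0825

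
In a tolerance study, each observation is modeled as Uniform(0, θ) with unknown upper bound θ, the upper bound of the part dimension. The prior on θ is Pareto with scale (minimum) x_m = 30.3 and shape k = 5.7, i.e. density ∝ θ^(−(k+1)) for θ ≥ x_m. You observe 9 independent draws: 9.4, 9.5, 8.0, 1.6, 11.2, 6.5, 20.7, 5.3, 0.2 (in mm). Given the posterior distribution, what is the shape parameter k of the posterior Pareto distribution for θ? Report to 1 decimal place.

A Pareto(scale x_m, shape k) prior on the upper bound θ of Uniform(0, θ) is conjugate: posterior is Pareto(max(x_m, max xᵢ), k + n).
Sample maximum = 20.7; prior scale x_m = 30.3 → posterior scale = max = 30.3.
Posterior shape = 5.7 + 9 = 14.7.
Posterior shape k = 14.7.

14.7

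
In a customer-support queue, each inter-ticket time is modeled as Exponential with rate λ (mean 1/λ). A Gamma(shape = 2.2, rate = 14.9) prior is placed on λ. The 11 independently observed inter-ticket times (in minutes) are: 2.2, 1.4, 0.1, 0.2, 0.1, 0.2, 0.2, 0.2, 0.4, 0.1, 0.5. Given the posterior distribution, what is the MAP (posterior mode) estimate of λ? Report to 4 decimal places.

With a Gamma(shape α, rate β) prior on the exponential rate λ, the posterior after n observations with total T = Σxᵢ is Gamma(α+n, β+T).
Sum of observations T = 5.6 minutes; n = 11.
Posterior: Gamma(2.2+11, 14.9+5.6) = Gamma(13.2, 20.5).
Mode = (α−1)/β = 0.5951.

0.5951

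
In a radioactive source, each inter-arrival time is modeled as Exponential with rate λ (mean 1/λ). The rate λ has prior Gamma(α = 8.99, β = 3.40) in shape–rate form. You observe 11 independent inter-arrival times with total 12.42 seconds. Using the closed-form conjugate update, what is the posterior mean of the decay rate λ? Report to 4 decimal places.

With a Gamma(shape α, rate β) prior on the exponential rate λ, the posterior after n observations with total T = Σxᵢ is Gamma(α+n, β+T).
Posterior: Gamma(8.99+11, 3.40+12.42) = Gamma(19.99, 15.82).
Posterior mean of λ = α/β = 19.99/15.82 = 1.2636.

1.2636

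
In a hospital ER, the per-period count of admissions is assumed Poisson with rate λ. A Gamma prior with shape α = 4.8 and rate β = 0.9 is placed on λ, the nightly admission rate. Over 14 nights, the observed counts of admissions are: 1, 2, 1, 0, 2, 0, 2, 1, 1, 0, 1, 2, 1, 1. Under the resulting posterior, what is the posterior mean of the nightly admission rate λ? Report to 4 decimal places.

1.3289

With a Gamma(shape α, rate β) prior, the Poisson likelihood is conjugate: the posterior is Gamma(α + ΣXᵢ, β + n).
Sum of counts S = 15 over n = 14 nights.
Posterior: Gamma(α+S, β+n) = Gamma(4.8+15, 0.9+14) = Gamma(19.8, 14.9).
Posterior mean = α/β = 19.8/14.9 = 1.3289.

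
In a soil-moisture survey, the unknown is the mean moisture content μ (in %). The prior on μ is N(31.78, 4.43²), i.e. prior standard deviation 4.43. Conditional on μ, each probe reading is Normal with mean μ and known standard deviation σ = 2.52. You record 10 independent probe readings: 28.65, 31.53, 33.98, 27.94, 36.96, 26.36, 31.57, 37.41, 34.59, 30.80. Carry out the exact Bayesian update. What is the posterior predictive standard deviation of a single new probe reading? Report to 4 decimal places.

For Normal data with known variance σ², a Normal(μ₀, σ₀²) prior on μ is conjugate. Posterior precision = 1/σ₀² + n/σ²; posterior mean is the precision-weighted average of μ₀ and x̄.
σ₀² = 4.43² = 19.6249, σ² = 2.52² = 6.3504; σ² + n·σ₀² = 6.3504 + 10·19.6249 = 202.5994.
Posterior precision = 1/σ₀² + n/σ² = 1/19.6249 + 10/6.3504 = (σ² + n·σ₀²)/(σ₀²σ²) = 202.5994/(19.6249·6.3504); posterior variance σₙ² = σ₀²σ²/(σ² + n·σ₀²) = 19.6249·6.3504/202.5994 = 0.615135.
Predictive variance for one new observation = σₙ² + σ² = 19.6249·6.3504/202.5994 + 6.3504 = σ²·(σ₀² + 202.5994)/202.5994 = 6.3504·222.2243/202.5994 = 6.965535; SD = √(6.3504·222.2243/202.5994) = 2.6392.

2.6392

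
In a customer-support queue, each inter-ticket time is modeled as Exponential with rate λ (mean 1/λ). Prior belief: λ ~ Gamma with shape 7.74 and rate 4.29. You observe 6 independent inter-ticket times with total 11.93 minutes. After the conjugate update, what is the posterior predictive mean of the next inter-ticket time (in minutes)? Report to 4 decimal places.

1.2732

With a Gamma(shape α, rate β) prior on the exponential rate λ, the posterior after n observations with total T = Σxᵢ is Gamma(α+n, β+T).
Posterior: Gamma(7.74+6, 4.29+11.93) = Gamma(13.74, 16.22).
The predictive distribution for the next observation is Lomax; its mean is β/(α−1) = 16.22/12.74 = 1.2732.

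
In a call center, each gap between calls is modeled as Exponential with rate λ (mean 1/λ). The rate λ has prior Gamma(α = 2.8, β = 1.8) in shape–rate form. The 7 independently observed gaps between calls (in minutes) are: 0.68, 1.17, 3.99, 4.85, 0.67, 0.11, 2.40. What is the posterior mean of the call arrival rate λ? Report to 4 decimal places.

With a Gamma(shape α, rate β) prior on the exponential rate λ, the posterior after n observations with total T = Σxᵢ is Gamma(α+n, β+T).
Sum of observations T = 13.87 minutes; n = 7.
Posterior: Gamma(2.8+7, 1.8+13.87) = Gamma(9.8, 15.67).
Posterior mean of λ = α/β = 9.8/15.67 = 0.6254.

0.6254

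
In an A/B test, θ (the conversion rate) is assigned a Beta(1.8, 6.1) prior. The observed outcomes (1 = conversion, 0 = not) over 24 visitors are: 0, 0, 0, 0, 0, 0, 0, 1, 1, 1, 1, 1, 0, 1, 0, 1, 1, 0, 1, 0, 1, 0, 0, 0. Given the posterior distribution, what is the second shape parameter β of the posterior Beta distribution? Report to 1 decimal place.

20.1

The Beta prior is conjugate to a Binomial/Bernoulli likelihood; the update adds successes to α and failures to β.
Posterior: Beta(α+k, β+n−k) = Beta(1.8+10, 6.1+14) = Beta(11.8, 20.1).
Posterior β = 20.1.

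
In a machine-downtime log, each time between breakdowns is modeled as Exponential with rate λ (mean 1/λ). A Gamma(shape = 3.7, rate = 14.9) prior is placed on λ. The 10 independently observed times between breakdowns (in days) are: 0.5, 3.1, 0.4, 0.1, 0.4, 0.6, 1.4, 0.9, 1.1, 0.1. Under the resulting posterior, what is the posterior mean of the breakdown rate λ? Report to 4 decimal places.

0.5830

With a Gamma(shape α, rate β) prior on the exponential rate λ, the posterior after n observations with total T = Σxᵢ is Gamma(α+n, β+T).
Sum of observations T = 8.6 days; n = 10.
Posterior: Gamma(3.7+10, 14.9+8.6) = Gamma(13.7, 23.5).
Posterior mean of λ = α/β = 13.7/23.5 = 0.5830.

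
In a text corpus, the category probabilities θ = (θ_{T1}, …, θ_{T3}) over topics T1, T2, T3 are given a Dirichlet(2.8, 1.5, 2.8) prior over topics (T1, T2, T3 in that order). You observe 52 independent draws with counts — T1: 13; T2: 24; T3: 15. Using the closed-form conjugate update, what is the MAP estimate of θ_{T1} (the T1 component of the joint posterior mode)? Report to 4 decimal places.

0.2638

The Dirichlet prior is conjugate to the Multinomial likelihood: each posterior αⱼ = prior αⱼ + observed count nⱼ.
Posterior concentration: (15.8, 25.5, 17.8), total = 59.1.
Joint mode component: (α_{T1}−1)/(Σα−K) = 14.8/56.1 = 0.2638.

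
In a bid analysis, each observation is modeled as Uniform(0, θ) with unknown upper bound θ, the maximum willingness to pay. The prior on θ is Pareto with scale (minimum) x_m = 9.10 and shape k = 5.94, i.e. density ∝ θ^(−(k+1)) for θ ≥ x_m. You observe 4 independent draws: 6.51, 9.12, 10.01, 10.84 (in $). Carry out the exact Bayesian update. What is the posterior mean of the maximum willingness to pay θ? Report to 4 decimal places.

A Pareto(scale x_m, shape k) prior on the upper bound θ of Uniform(0, θ) is conjugate: posterior is Pareto(max(x_m, max xᵢ), k + n).
Sample maximum = 10.84; prior scale x_m = 9.10 → posterior scale = max = 10.84.
Posterior shape = 5.94 + 4 = 9.94.
E[θ|data] = k·x_m/(k−1) = 9.94·10.84/8.94 = 12.0525.

12.0525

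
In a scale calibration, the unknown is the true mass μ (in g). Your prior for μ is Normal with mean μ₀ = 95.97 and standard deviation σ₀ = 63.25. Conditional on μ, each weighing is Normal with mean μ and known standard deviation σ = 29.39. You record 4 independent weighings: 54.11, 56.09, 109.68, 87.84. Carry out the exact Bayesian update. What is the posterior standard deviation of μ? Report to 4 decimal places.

For Normal data with known variance σ², a Normal(μ₀, σ₀²) prior on μ is conjugate. Posterior precision = 1/σ₀² + n/σ²; posterior mean is the precision-weighted average of μ₀ and x̄.
σ₀² = 63.25² = 4000.5625, σ² = 29.39² = 863.7721; σ² + n·σ₀² = 863.7721 + 4·4000.5625 = 16866.0221.
Posterior precision = 1/σ₀² + n/σ² = 1/4000.5625 + 4/863.7721 = (σ² + n·σ₀²)/(σ₀²σ²) = 16866.0221/(4000.5625·863.7721); posterior variance σₙ² = σ₀²σ²/(σ² + n·σ₀²) = 4000.5625·863.7721/16866.0221 = 204.883775.
Posterior SD = √σₙ² = √(4000.5625·863.7721/16866.0221) = 14.3138.

14.3138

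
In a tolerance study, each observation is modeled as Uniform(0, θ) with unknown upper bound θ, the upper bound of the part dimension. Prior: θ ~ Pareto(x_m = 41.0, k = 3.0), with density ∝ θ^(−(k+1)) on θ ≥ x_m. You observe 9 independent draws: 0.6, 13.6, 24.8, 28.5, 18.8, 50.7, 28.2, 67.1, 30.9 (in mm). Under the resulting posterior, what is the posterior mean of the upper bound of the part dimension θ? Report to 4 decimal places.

73.2000

A Pareto(scale x_m, shape k) prior on the upper bound θ of Uniform(0, θ) is conjugate: posterior is Pareto(max(x_m, max xᵢ), k + n).
Sample maximum = 67.1; prior scale x_m = 41.0 → posterior scale = max = 67.1.
Posterior shape = 3.0 + 9 = 12.0.
E[θ|data] = k·x_m/(k−1) = 12.0·67.1/11.0 = 73.2000.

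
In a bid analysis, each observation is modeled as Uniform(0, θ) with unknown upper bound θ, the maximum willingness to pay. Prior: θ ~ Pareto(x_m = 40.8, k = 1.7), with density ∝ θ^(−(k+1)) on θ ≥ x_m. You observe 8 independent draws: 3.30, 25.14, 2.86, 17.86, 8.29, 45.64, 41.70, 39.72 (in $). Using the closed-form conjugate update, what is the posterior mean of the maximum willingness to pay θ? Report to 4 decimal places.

A Pareto(scale x_m, shape k) prior on the upper bound θ of Uniform(0, θ) is conjugate: posterior is Pareto(max(x_m, max xᵢ), k + n).
Sample maximum = 45.64; prior scale x_m = 40.8 → posterior scale = max = 45.64.
Posterior shape = 1.7 + 8 = 9.7.
E[θ|data] = k·x_m/(k−1) = 9.7·45.64/8.7 = 50.8860.

50.8860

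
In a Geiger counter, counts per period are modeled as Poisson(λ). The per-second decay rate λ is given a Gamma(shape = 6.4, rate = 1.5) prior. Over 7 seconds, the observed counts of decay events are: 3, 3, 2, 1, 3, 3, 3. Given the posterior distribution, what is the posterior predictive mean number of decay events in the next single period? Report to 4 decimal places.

With a Gamma(shape α, rate β) prior, the Poisson likelihood is conjugate: the posterior is Gamma(α + ΣXᵢ, β + n).
Sum of counts S = 18 over n = 7 seconds.
Posterior: Gamma(α+S, β+n) = Gamma(6.4+18, 1.5+7) = Gamma(24.4, 8.5).
The predictive distribution for one future period is NegBinom with mean α/β = 2.8706.

2.8706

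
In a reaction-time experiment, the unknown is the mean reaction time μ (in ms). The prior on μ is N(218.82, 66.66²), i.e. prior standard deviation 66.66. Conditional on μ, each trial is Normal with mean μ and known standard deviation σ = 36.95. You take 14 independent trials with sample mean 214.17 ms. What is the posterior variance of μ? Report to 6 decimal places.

For Normal data with known variance σ², a Normal(μ₀, σ₀²) prior on μ is conjugate. Posterior precision = 1/σ₀² + n/σ²; posterior mean is the precision-weighted average of μ₀ and x̄.
σ₀² = 66.66² = 4443.5556, σ² = 36.95² = 1365.3025; σ² + n·σ₀² = 1365.3025 + 14·4443.5556 = 63575.0809.
Posterior precision = 1/σ₀² + n/σ² = 1/4443.5556 + 14/1365.3025 = (σ² + n·σ₀²)/(σ₀²σ²) = 63575.0809/(4443.5556·1365.3025); posterior variance σₙ² = σ₀²σ²/(σ² + n·σ₀²) = 4443.5556·1365.3025/63575.0809 = 95.427288.

95.427288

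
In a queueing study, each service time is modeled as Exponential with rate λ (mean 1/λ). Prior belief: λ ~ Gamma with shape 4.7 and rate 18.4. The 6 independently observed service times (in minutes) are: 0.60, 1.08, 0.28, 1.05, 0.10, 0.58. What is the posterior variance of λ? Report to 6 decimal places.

With a Gamma(shape α, rate β) prior on the exponential rate λ, the posterior after n observations with total T = Σxᵢ is Gamma(α+n, β+T).
Sum of observations T = 3.69 minutes; n = 6.
Posterior: Gamma(4.7+6, 18.4+3.69) = Gamma(10.7, 22.09).
Var = α/β² = 0.021928.

0.021928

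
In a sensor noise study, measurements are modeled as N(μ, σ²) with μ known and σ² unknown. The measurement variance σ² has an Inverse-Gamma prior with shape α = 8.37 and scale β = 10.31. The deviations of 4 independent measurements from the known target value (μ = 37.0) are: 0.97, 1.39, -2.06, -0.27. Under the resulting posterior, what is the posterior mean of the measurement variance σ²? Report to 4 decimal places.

With known mean μ and an Inverse-Gamma(α, β) prior on σ², the Normal likelihood is conjugate: posterior is Inv-Gamma(α + n/2, β + Σ(xᵢ−μ)²/2).
Σ(xᵢ−μ)² = (0.97)² + (1.39)² + (-2.06)² + (-0.27)² = 7.1895.
Posterior: Inv-Gamma(8.37 + 4/2, 10.31 + 7.1895/2) = Inv-Gamma(10.37, 13.90475).
E[σ²|data] = β/(α−1) = 13.90475/9.37 = 1.4840.

1.4840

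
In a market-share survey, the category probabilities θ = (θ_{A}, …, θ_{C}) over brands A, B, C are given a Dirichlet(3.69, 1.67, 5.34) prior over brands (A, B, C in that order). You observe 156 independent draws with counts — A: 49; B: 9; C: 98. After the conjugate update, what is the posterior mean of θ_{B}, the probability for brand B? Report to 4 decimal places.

0.0640

The Dirichlet prior is conjugate to the Multinomial likelihood: each posterior αⱼ = prior αⱼ + observed count nⱼ.
Posterior concentration: (52.69, 10.67, 103.34), total = 166.70.
E[θ_{B}|data] = α_{B}/Σα = 10.67/166.70 = 0.0640.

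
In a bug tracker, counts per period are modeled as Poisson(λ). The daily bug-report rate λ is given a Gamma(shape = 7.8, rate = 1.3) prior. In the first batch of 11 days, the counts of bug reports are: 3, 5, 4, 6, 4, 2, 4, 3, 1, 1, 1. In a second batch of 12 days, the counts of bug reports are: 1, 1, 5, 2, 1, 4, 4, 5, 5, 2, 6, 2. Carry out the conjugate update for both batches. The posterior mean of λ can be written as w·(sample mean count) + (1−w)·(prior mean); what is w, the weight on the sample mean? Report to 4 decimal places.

0.9465

With a Gamma(shape α, rate β) prior, the Poisson likelihood is conjugate: the posterior is Gamma(α + ΣXᵢ, β + n).
Total number of days: n = 11 + 12 = 23.
Posterior mean = (α₀+S)/(β₀+n) = [n/(β₀+n)]·(S/n) + [β₀/(β₀+n)]·(α₀/β₀), so only n and β₀ enter the weight.
Weight on data w = n/(β₀+n) = 23/(1.3+23) = 23/24.3 = 0.9465.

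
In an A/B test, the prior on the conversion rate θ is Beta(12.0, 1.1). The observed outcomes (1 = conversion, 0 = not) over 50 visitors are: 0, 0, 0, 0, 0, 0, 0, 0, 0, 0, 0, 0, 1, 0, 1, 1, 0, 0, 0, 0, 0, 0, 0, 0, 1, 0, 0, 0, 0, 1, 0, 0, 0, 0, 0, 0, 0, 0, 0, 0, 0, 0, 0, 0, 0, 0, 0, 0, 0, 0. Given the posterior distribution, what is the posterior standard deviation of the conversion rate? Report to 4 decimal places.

The Beta prior is conjugate to a Binomial/Bernoulli likelihood; the update adds successes to α and failures to β.
Posterior: Beta(α+k, β+n−k) = Beta(12.0+5, 1.1+45) = Beta(17.0, 46.1).
Var = αβ/((α+β)²(α+β+1)) = 17.0·46.1/(63.1²·64.1) = 0.00307067; SD = √0.00307067 = 0.0554.

0.0554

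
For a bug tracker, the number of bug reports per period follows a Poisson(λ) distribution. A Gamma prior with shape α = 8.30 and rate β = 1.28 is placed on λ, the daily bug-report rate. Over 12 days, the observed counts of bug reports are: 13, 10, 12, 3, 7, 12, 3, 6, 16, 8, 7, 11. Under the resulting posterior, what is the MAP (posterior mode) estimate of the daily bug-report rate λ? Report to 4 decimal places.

8.6822

With a Gamma(shape α, rate β) prior, the Poisson likelihood is conjugate: the posterior is Gamma(α + ΣXᵢ, β + n).
Sum of counts S = 108 over n = 12 days.
Posterior: Gamma(α+S, β+n) = Gamma(8.30+108, 1.28+12) = Gamma(116.30, 13.28).
Mode of Gamma(α,β) for α≥1 is (α−1)/β = 115.30/13.28 = 8.6822.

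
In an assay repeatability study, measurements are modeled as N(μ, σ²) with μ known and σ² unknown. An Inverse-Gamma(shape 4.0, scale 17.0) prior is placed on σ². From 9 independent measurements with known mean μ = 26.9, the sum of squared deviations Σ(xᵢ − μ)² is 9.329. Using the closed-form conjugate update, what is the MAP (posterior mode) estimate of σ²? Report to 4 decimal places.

With known mean μ and an Inverse-Gamma(α, β) prior on σ², the Normal likelihood is conjugate: posterior is Inv-Gamma(α + n/2, β + Σ(xᵢ−μ)²/2).
Posterior: Inv-Gamma(4.0 + 9/2, 17.0 + 9.329/2) = Inv-Gamma(8.50, 21.6645).
Mode = β/(α+1) = 21.6645/9.50 = 2.2805.

2.2805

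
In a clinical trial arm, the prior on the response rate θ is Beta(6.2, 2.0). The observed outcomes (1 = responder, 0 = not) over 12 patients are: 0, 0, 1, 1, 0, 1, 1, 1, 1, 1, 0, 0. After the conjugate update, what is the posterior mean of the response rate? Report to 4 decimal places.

0.6535

The Beta prior is conjugate to a Binomial/Bernoulli likelihood; the update adds successes to α and failures to β.
Posterior: Beta(α+k, β+n−k) = Beta(6.2+7, 2.0+5) = Beta(13.2, 7.0).
Posterior mean = α/(α+β) = 13.2/20.2 = 0.6535.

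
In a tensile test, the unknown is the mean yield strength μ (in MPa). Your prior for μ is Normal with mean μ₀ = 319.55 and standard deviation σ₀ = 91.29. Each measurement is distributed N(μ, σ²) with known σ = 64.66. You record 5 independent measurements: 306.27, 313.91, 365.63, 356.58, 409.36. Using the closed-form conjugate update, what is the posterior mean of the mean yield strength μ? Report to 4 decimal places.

347.5415

For Normal data with known variance σ², a Normal(μ₀, σ₀²) prior on μ is conjugate. Posterior precision = 1/σ₀² + n/σ²; posterior mean is the precision-weighted average of μ₀ and x̄.
Σxᵢ = 306.27 + 313.91 + 365.63 + 356.58 + 409.36 = 1751.75, so n·x̄ = 1751.75.
σ₀² = 91.29² = 8333.8641, σ² = 64.66² = 4180.9156; σ² + n·σ₀² = 4180.9156 + 5·8333.8641 = 45850.2361.
Posterior mean = (μ₀/σ₀² + n·x̄/σ²)/(1/σ₀² + n/σ²) = (σ²·μ₀ + σ₀²·n·x̄)/(σ² + n·σ₀²) = (4180.9156·319.55 + 8333.8641·1751.75)/45850.2361 = 15934858.017155/45850.2361 = 347.5415.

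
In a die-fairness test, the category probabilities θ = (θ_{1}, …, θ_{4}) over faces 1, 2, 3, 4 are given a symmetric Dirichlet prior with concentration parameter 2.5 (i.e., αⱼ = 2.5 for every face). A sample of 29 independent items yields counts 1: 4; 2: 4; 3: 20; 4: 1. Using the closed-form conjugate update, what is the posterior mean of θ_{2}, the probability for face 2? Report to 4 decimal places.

The Dirichlet prior is conjugate to the Multinomial likelihood: each posterior αⱼ = prior αⱼ + observed count nⱼ.
Posterior concentration: (6.5, 6.5, 22.5, 3.5), total = 39.0.
E[θ_{2}|data] = α_{2}/Σα = 6.5/39.0 = 0.1667.

0.1667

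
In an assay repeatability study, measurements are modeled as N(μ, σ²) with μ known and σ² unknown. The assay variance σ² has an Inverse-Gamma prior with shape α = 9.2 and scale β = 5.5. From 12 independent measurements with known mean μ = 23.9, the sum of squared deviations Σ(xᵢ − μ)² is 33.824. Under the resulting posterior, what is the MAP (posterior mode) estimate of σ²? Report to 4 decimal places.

With known mean μ and an Inverse-Gamma(α, β) prior on σ², the Normal likelihood is conjugate: posterior is Inv-Gamma(α + n/2, β + Σ(xᵢ−μ)²/2).
Posterior: Inv-Gamma(9.2 + 12/2, 5.5 + 33.824/2) = Inv-Gamma(15.20, 22.4120).
Mode = β/(α+1) = 22.4120/16.20 = 1.3835.

1.3835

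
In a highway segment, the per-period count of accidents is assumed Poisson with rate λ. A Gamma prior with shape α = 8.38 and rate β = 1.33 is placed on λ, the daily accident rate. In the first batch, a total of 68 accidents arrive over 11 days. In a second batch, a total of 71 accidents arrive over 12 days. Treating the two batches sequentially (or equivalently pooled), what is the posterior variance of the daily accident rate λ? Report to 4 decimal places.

With a Gamma(shape α, rate β) prior, the Poisson likelihood is conjugate: the posterior is Gamma(α + ΣXᵢ, β + n).
After batch 1: Gamma(α+S, β+n) = Gamma(8.38+68, 1.33+11) = Gamma(76.38, 12.33).
After batch 2: Gamma(α+S, β+n) = Gamma(76.38+71, 12.33+12) = Gamma(147.38, 24.33).
Var = α/β² = 147.38/24.33² = 0.2490.

0.2490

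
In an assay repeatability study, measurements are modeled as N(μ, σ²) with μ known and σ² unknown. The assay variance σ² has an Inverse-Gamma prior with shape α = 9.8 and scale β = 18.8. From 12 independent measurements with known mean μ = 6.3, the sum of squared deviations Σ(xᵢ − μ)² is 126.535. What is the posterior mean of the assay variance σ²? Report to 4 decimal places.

With known mean μ and an Inverse-Gamma(α, β) prior on σ², the Normal likelihood is conjugate: posterior is Inv-Gamma(α + n/2, β + Σ(xᵢ−μ)²/2).
Posterior: Inv-Gamma(9.8 + 12/2, 18.8 + 126.535/2) = Inv-Gamma(15.80, 82.0675).
E[σ²|data] = β/(α−1) = 82.0675/14.80 = 5.5451.

5.5451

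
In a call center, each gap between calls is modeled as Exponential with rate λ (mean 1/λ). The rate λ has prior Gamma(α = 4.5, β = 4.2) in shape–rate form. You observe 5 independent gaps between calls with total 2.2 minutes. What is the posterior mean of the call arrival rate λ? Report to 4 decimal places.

With a Gamma(shape α, rate β) prior on the exponential rate λ, the posterior after n observations with total T = Σxᵢ is Gamma(α+n, β+T).
Posterior: Gamma(4.5+5, 4.2+2.2) = Gamma(9.5, 6.4).
Posterior mean of λ = α/β = 9.5/6.4 = 1.4844.

1.4844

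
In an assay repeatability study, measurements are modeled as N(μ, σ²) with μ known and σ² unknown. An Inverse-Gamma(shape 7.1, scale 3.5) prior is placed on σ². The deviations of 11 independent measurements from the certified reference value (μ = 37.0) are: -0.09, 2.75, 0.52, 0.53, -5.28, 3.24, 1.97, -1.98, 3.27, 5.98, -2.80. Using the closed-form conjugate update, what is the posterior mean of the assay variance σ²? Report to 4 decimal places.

With known mean μ and an Inverse-Gamma(α, β) prior on σ², the Normal likelihood is conjugate: posterior is Inv-Gamma(α + n/2, β + Σ(xᵢ−μ)²/2).
Σ(xᵢ−μ)² = (-0.09)² + (2.75)² + (0.52)² + (0.53)² + (-5.28)² + (3.24)² + (1.97)² + (-1.98)² + (3.27)² + (5.98)² + (-2.80)² = 108.5925.
Posterior: Inv-Gamma(7.1 + 11/2, 3.5 + 108.5925/2) = Inv-Gamma(12.60, 57.79625).
E[σ²|data] = β/(α−1) = 57.79625/11.60 = 4.9824.

4.9824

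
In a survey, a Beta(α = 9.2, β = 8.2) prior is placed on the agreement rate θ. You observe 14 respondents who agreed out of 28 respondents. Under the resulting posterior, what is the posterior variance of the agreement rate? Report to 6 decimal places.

0.005385

The Beta prior is conjugate to a Binomial/Bernoulli likelihood; the update adds successes to α and failures to β.
Posterior: Beta(α+k, β+n−k) = Beta(9.2+14, 8.2+14) = Beta(23.2, 22.2).
Var = αβ/((α+β)²(α+β+1)) = 23.2·22.2/(45.4²·46.4) = 0.005385.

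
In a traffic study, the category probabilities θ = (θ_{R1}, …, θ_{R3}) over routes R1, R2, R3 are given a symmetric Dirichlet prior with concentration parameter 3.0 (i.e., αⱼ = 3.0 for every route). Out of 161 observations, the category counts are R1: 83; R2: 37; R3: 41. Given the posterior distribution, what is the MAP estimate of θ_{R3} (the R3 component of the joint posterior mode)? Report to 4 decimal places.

0.2575

The Dirichlet prior is conjugate to the Multinomial likelihood: each posterior αⱼ = prior αⱼ + observed count nⱼ.
Posterior concentration: (86.0, 40.0, 44.0), total = 170.0.
Joint mode component: (α_{R3}−1)/(Σα−K) = 43.0/167.0 = 0.2575.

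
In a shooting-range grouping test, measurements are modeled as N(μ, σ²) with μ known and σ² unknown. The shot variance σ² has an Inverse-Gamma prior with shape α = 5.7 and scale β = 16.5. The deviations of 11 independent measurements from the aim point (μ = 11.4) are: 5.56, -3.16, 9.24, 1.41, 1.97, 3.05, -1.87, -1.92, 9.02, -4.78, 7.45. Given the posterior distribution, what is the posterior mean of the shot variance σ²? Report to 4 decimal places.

With known mean μ and an Inverse-Gamma(α, β) prior on σ², the Normal likelihood is conjugate: posterior is Inv-Gamma(α + n/2, β + Σ(xᵢ−μ)²/2).
Σ(xᵢ−μ)² = (5.56)² + (-3.16)² + (9.24)² + (1.41)² + (1.97)² + (3.05)² + (-1.87)² + (-1.92)² + (9.02)² + (-4.78)² + (7.45)² = 308.3429.
Posterior: Inv-Gamma(5.7 + 11/2, 16.5 + 308.3429/2) = Inv-Gamma(11.20, 170.67145).
E[σ²|data] = β/(α−1) = 170.67145/10.20 = 16.7325.

16.7325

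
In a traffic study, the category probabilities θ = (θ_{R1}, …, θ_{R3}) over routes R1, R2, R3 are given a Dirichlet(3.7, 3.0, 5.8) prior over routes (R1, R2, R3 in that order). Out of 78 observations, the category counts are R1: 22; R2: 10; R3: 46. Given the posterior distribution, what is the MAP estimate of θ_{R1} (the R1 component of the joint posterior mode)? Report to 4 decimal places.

The Dirichlet prior is conjugate to the Multinomial likelihood: each posterior αⱼ = prior αⱼ + observed count nⱼ.
Posterior concentration: (25.7, 13.0, 51.8), total = 90.5.
Joint mode component: (α_{R1}−1)/(Σα−K) = 24.7/87.5 = 0.2823.

0.2823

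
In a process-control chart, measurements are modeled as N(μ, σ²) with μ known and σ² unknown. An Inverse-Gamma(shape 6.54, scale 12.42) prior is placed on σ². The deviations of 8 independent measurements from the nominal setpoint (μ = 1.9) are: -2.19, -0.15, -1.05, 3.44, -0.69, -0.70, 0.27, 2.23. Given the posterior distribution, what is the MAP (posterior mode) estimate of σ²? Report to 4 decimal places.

With known mean μ and an Inverse-Gamma(α, β) prior on σ², the Normal likelihood is conjugate: posterior is Inv-Gamma(α + n/2, β + Σ(xᵢ−μ)²/2).
Σ(xᵢ−μ)² = (-2.19)² + (-0.15)² + (-1.05)² + (3.44)² + (-0.69)² + (-0.70)² + (0.27)² + (2.23)² = 23.7666.
Posterior: Inv-Gamma(6.54 + 8/2, 12.42 + 23.7666/2) = Inv-Gamma(10.54, 24.30330).
Mode = β/(α+1) = 24.30330/11.54 = 2.1060.

2.1060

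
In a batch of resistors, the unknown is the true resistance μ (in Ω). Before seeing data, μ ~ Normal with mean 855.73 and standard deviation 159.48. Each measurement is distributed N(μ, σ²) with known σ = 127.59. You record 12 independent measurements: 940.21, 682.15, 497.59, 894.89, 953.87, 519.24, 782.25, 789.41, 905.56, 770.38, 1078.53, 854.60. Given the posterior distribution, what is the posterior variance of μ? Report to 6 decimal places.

For Normal data with known variance σ², a Normal(μ₀, σ₀²) prior on μ is conjugate. Posterior precision = 1/σ₀² + n/σ²; posterior mean is the precision-weighted average of μ₀ and x̄.
σ₀² = 159.48² = 25433.8704, σ² = 127.59² = 16279.2081; σ² + n·σ₀² = 16279.2081 + 12·25433.8704 = 321485.6529.
Posterior precision = 1/σ₀² + n/σ² = 1/25433.8704 + 12/16279.2081 = (σ² + n·σ₀²)/(σ₀²σ²) = 321485.6529/(25433.8704·16279.2081); posterior variance σₙ² = σ₀²σ²/(σ² + n·σ₀²) = 25433.8704·16279.2081/321485.6529 = 1287.905900.

1287.905900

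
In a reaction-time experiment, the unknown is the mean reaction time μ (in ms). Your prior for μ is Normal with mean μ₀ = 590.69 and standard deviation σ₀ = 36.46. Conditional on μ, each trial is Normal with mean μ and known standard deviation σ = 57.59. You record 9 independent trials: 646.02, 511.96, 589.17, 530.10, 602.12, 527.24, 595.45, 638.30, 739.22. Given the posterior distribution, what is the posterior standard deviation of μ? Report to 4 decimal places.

For Normal data with known variance σ², a Normal(μ₀, σ₀²) prior on μ is conjugate. Posterior precision = 1/σ₀² + n/σ²; posterior mean is the precision-weighted average of μ₀ and x̄.
σ₀² = 36.46² = 1329.3316, σ² = 57.59² = 3316.6081; σ² + n·σ₀² = 3316.6081 + 9·1329.3316 = 15280.5925.
Posterior precision = 1/σ₀² + n/σ² = 1/1329.3316 + 9/3316.6081 = (σ² + n·σ₀²)/(σ₀²σ²) = 15280.5925/(1329.3316·3316.6081); posterior variance σₙ² = σ₀²σ²/(σ² + n·σ₀²) = 1329.3316·3316.6081/15280.5925 = 288.527552.
Posterior SD = √σₙ² = √(1329.3316·3316.6081/15280.5925) = 16.9861.

16.9861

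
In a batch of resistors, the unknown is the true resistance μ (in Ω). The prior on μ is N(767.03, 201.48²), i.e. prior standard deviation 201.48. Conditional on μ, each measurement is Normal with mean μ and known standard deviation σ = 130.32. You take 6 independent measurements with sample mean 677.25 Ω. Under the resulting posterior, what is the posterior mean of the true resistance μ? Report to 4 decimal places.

683.1021

For Normal data with known variance σ², a Normal(μ₀, σ₀²) prior on μ is conjugate. Posterior precision = 1/σ₀² + n/σ²; posterior mean is the precision-weighted average of μ₀ and x̄.
n·x̄ = 6·677.25 = 4063.5.
σ₀² = 201.48² = 40594.1904, σ² = 130.32² = 16983.3024; σ² + n·σ₀² = 16983.3024 + 6·40594.1904 = 260548.4448.
Posterior mean = (μ₀/σ₀² + n·x̄/σ²)/(1/σ₀² + n/σ²) = (σ²·μ₀ + σ₀²·n·x̄)/(σ² + n·σ₀²) = (16983.3024·767.03 + 40594.1904·4063.5)/260548.4448 = 177981195.130272/260548.4448 = 683.1021.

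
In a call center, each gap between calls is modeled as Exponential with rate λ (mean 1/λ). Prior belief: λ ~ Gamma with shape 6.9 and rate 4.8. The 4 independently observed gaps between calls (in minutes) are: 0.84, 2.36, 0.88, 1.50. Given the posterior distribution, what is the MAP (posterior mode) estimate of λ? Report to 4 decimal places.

With a Gamma(shape α, rate β) prior on the exponential rate λ, the posterior after n observations with total T = Σxᵢ is Gamma(α+n, β+T).
Sum of observations T = 5.58 minutes; n = 4.
Posterior: Gamma(6.9+4, 4.8+5.58) = Gamma(10.9, 10.38).
Mode = (α−1)/β = 0.9538.

0.9538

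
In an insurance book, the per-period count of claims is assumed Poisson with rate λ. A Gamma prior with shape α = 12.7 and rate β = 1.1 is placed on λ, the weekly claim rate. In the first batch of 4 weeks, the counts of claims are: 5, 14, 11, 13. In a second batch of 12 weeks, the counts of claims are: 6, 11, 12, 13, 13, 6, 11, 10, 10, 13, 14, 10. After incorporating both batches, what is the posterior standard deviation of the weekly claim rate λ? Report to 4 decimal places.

0.7948

With a Gamma(shape α, rate β) prior, the Poisson likelihood is conjugate: the posterior is Gamma(α + ΣXᵢ, β + n).
Batch 1: sum of counts S = 43 over n = 4 weeks.
After batch 1: Gamma(α+S, β+n) = Gamma(12.7+43, 1.1+4) = Gamma(55.7, 5.1).
Batch 2: sum of counts S = 129 over n = 12 weeks.
After batch 2: Gamma(α+S, β+n) = Gamma(55.7+129, 5.1+12) = Gamma(184.7, 17.1).
SD = √α/β = √184.7/17.1 = 0.7948.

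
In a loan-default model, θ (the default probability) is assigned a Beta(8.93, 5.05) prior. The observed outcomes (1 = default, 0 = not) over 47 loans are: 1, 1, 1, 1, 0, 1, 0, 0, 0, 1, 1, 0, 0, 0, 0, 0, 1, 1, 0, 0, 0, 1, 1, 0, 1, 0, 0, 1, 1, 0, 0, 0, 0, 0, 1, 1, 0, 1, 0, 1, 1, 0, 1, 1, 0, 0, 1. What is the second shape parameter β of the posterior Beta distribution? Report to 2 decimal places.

The Beta prior is conjugate to a Binomial/Bernoulli likelihood; the update adds successes to α and failures to β.
Posterior: Beta(α+k, β+n−k) = Beta(8.93+22, 5.05+25) = Beta(30.93, 30.05).
Posterior β = 30.05.

30.05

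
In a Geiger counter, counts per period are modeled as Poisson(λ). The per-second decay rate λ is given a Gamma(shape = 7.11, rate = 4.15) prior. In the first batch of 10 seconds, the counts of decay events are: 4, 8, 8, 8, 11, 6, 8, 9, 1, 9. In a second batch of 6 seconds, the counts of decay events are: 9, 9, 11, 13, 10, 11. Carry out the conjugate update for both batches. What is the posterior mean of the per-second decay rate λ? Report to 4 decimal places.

7.0526

With a Gamma(shape α, rate β) prior, the Poisson likelihood is conjugate: the posterior is Gamma(α + ΣXᵢ, β + n).
Batch 1: sum of counts S = 72 over n = 10 seconds.
After batch 1: Gamma(α+S, β+n) = Gamma(7.11+72, 4.15+10) = Gamma(79.11, 14.15).
Batch 2: sum of counts S = 63 over n = 6 seconds.
After batch 2: Gamma(α+S, β+n) = Gamma(79.11+63, 14.15+6) = Gamma(142.11, 20.15).
Posterior mean = α/β = 142.11/20.15 = 7.0526.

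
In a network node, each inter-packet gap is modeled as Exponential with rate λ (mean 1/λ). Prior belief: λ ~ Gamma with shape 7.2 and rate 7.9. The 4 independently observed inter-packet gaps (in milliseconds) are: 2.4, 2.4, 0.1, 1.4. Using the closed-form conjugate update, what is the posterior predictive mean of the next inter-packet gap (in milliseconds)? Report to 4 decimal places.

With a Gamma(shape α, rate β) prior on the exponential rate λ, the posterior after n observations with total T = Σxᵢ is Gamma(α+n, β+T).
Sum of observations T = 6.3 milliseconds; n = 4.
Posterior: Gamma(7.2+4, 7.9+6.3) = Gamma(11.2, 14.2).
The predictive distribution for the next observation is Lomax; its mean is β/(α−1) = 14.2/10.2 = 1.3922.

1.3922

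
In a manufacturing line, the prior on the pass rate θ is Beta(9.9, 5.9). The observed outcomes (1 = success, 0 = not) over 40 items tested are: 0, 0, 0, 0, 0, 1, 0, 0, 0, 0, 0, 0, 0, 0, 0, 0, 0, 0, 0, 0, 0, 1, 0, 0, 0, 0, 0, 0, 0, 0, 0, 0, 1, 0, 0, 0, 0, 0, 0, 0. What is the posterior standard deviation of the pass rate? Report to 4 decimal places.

The Beta prior is conjugate to a Binomial/Bernoulli likelihood; the update adds successes to α and failures to β.
Posterior: Beta(α+k, β+n−k) = Beta(9.9+3, 5.9+37) = Beta(12.9, 42.9).
Var = αβ/((α+β)²(α+β+1)) = 12.9·42.9/(55.8²·56.8) = 0.00312918; SD = √0.00312918 = 0.0559.

0.0559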